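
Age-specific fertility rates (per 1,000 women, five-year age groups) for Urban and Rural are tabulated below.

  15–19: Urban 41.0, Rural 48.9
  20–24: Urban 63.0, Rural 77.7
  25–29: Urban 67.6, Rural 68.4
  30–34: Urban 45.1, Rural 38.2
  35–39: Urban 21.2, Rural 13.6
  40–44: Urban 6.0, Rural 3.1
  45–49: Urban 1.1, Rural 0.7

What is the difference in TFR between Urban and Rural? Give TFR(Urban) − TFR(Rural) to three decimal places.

-0.028

Urban:
  Sum of ASFRs = 41.0 + 63.0 + 67.6 + 45.1 + 21.2 + 6.0 + 1.1 = 245.0
  TFR = 5 × 245.0 / 1000 = 1.225
Rural:
  Sum of ASFRs = 48.9 + 77.7 + 68.4 + 38.2 + 13.6 + 3.1 + 0.7 = 250.6
  TFR = 5 × 250.6 / 1000 = 1.253
Difference = 1.225 − 1.253 = -0.028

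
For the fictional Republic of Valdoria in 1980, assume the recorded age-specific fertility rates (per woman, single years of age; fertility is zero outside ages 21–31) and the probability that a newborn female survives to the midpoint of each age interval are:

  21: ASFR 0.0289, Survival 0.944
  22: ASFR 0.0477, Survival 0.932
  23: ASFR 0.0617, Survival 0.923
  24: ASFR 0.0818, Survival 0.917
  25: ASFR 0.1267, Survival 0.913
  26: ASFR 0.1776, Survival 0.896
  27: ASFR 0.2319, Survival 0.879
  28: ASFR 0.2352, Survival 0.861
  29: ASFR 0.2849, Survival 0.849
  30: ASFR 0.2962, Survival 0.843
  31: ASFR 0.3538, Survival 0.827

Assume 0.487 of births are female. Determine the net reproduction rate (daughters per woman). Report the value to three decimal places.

0.813

Proportion female at birth = 0.487.
Weighting each age-specific rate by interval width and survival:
  21: 1 × 0.0289 × 0.944 = 0.02728
  22: 1 × 0.0477 × 0.932 = 0.04446
  23: 1 × 0.0617 × 0.923 = 0.05695
  24: 1 × 0.0818 × 0.917 = 0.07501
  25: 1 × 0.1267 × 0.913 = 0.11568
  26: 1 × 0.1776 × 0.896 = 0.15913
  27: 1 × 0.2319 × 0.879 = 0.20384
  28: 1 × 0.2352 × 0.861 = 0.20251
  29: 1 × 0.2849 × 0.849 = 0.24188
  30: 1 × 0.2962 × 0.843 = 0.24970
  31: 1 × 0.3538 × 0.827 = 0.29259
Sum = 1.66903
NRR = 0.487 × 1.66903 = 0.81282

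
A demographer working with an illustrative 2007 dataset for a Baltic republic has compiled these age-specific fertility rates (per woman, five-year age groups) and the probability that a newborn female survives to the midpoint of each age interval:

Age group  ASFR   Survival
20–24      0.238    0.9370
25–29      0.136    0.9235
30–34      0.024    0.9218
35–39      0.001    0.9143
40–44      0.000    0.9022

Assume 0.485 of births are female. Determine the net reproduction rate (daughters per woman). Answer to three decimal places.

0.901

Proportion female at birth = 0.485.
Weighting each age-specific rate by interval width and survival:
  20–24: 5 × 0.238 × 0.9370 = 1.11503
  25–29: 5 × 0.136 × 0.9235 = 0.62798
  30–34: 5 × 0.024 × 0.9218 = 0.11062
  35–39: 5 × 0.001 × 0.9143 = 0.00457
  40–44: 5 × 0.000 × 0.9022 = 0.00000
Sum = 1.85820
NRR = 0.485 × 1.85820 = 0.90123
With NRR below 1 the population is below replacement fertility.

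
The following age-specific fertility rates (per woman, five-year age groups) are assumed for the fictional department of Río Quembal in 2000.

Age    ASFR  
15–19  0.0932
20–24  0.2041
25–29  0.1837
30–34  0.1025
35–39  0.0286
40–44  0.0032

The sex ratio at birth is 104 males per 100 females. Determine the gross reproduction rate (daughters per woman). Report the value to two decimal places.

Proportion female at birth = 100 / (100 + 104) = 0.49020.
Sum of ASFRs = 0.0932 + 0.2041 + 0.1837 + 0.1025 + 0.0286 + 0.0032 = 0.6153
TFR = 5 × 0.6153 = 3.0765
GRR = 0.49020 × 3.0765 = 1.50810

1.51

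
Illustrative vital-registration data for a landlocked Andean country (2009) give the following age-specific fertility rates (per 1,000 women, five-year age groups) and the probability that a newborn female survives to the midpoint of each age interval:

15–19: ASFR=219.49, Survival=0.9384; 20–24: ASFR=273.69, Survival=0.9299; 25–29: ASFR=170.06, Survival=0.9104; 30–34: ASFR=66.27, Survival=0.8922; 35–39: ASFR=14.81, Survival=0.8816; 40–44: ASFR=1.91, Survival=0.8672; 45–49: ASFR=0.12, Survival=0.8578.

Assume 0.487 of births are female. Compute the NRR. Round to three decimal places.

1.678

Proportion female at birth = 0.487.
Weighting each age-specific rate by interval width and survival:
  15–19: 5 × 219.49/1000 × 0.9384 = 1.02985
  20–24: 5 × 273.69/1000 × 0.9299 = 1.27252
  25–29: 5 × 170.06/1000 × 0.9104 = 0.77411
  30–34: 5 × 66.27/1000 × 0.8922 = 0.29563
  35–39: 5 × 14.81/1000 × 0.8816 = 0.06528
  40–44: 5 × 1.91/1000 × 0.8672 = 0.00828
  45–49: 5 × 0.12/1000 × 0.8578 = 0.00051
Sum = 3.44618
NRR = 0.487 × 3.44618 = 1.67829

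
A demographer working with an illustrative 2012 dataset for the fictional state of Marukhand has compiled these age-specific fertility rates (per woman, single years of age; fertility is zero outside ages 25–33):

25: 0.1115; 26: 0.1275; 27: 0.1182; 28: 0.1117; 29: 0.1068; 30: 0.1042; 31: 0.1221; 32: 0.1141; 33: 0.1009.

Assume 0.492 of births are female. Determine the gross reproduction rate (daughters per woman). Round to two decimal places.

0.50

Proportion female at birth = 0.492.
Sum of ASFRs = 0.1115 + 0.1275 + 0.1182 + 0.1117 + 0.1068 + 0.1042 + 0.1221 + 0.1141 + 0.1009 = 1.0170
TFR = 1.017
GRR = 0.492 × 1.017 = 0.50036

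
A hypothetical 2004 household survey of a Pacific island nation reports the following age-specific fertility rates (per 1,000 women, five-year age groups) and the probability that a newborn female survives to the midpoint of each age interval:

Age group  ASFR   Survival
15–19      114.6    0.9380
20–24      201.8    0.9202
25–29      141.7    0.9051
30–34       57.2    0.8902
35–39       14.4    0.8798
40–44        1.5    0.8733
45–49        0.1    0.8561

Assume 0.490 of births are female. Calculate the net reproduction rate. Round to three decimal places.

Proportion female at birth = 0.490.
Per-age-group product (5 × ASFR × survival probability):
  15–19: 5 × 114.6/1000 × 0.9380 = 0.53747
  20–24: 5 × 201.8/1000 × 0.9202 = 0.92848
  25–29: 5 × 141.7/1000 × 0.9051 = 0.64126
  30–34: 5 × 57.2/1000 × 0.8902 = 0.25460
  35–39: 5 × 14.4/1000 × 0.8798 = 0.06335
  40–44: 5 × 1.5/1000 × 0.8733 = 0.00655
  45–49: 5 × 0.1/1000 × 0.8561 = 0.00043
Sum = 2.43214
NRR = 0.490 × 2.43214 = 1.19175
NRR > 1, so each generation more than replaces itself.

1.192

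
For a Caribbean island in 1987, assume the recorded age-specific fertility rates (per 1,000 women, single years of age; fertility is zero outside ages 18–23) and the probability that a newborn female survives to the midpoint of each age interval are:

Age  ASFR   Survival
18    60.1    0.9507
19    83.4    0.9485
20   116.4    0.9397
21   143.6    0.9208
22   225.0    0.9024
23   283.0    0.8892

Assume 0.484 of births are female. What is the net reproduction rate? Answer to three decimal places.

0.403

Proportion female at birth = 0.484.
Per-age-group product (1 × ASFR × survival probability):
  18: 1 × 60.1/1000 × 0.9507 = 0.05714
  19: 1 × 83.4/1000 × 0.9485 = 0.07910
  20: 1 × 116.4/1000 × 0.9397 = 0.10938
  21: 1 × 143.6/1000 × 0.9208 = 0.13223
  22: 1 × 225.0/1000 × 0.9024 = 0.20304
  23: 1 × 283.0/1000 × 0.8892 = 0.25164
Sum = 0.83253
NRR = 0.484 × 0.83253 = 0.40294
An NRR under 1 implies long-run decline under these rates.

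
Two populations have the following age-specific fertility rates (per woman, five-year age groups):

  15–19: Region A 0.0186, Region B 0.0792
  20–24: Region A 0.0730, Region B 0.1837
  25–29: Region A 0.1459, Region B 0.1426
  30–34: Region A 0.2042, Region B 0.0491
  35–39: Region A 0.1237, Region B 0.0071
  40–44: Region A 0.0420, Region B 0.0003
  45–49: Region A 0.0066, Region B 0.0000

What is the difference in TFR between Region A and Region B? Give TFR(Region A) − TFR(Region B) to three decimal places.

Region A:
  Sum of ASFRs = 0.0186 + 0.0730 + 0.1459 + 0.2042 + 0.1237 + 0.0420 + 0.0066 = 0.6140
  TFR = 5 × 0.6140 = 3.07
Region B:
  Sum of ASFRs = 0.0792 + 0.1837 + 0.1426 + 0.0491 + 0.0071 + 0.0003 + 0.0000 = 0.4620
  TFR = 5 × 0.4620 = 2.31
Difference = 3.07 − 2.31 = 0.76

0.760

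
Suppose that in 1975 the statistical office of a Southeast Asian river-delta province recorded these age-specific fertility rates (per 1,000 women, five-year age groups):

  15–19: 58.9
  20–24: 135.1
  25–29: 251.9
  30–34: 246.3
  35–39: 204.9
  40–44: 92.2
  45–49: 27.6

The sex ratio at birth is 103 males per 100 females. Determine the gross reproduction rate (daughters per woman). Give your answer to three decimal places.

Proportion female at birth = 100 / (100 + 103) = 0.49261.
Sum of ASFRs = 58.9 + 135.1 + 251.9 + 246.3 + 204.9 + 92.2 + 27.6 = 1016.9
TFR = 5 × 1016.9 / 1000 = 5.0845
GRR = 0.49261 × 5.0845 = 2.50468

2.505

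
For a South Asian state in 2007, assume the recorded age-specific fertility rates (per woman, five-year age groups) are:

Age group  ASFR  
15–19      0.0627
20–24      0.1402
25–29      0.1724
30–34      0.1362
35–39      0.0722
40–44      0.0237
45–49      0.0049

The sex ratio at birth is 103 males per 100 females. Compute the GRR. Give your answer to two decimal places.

Proportion female at birth = 100 / (100 + 103) = 0.49261.
Sum of ASFRs = 0.0627 + 0.1402 + 0.1724 + 0.1362 + 0.0722 + 0.0237 + 0.0049 = 0.6123
TFR = 5 × 0.6123 = 3.0615
GRR = 0.49261 × 3.0615 = 1.50813

1.51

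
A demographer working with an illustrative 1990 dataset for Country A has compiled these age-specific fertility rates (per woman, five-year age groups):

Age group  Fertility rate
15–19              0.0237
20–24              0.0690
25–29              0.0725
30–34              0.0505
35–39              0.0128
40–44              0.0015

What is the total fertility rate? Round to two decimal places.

Sum of ASFRs = 0.0237 + 0.0690 + 0.0725 + 0.0505 + 0.0128 + 0.0015 = 0.2300
TFR = 5 × 0.2300 = 1.15

1.15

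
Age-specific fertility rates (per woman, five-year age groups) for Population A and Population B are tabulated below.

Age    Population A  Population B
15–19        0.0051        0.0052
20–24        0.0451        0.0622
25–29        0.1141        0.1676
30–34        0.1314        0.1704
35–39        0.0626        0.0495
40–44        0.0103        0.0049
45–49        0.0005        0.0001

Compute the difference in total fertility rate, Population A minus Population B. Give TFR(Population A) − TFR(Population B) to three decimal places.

Population A:
  Sum of ASFRs = 0.0051 + 0.0451 + 0.1141 + 0.1314 + 0.0626 + 0.0103 + 0.0005 = 0.3691
  TFR = 5 × 0.3691 = 1.8455
Population B:
  Sum of ASFRs = 0.0052 + 0.0622 + 0.1676 + 0.1704 + 0.0495 + 0.0049 + 0.0001 = 0.4599
  TFR = 5 × 0.4599 = 2.2995
Difference = 1.8455 − 2.2995 = -0.454

-0.454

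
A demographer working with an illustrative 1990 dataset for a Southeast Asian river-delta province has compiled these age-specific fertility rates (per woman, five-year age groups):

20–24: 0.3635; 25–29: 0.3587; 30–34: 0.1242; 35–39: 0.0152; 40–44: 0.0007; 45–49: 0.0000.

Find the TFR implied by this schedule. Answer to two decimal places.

4.31

Sum of ASFRs = 0.3635 + 0.3587 + 0.1242 + 0.0152 + 0.0007 + 0.0000 = 0.8623
TFR = 5 × 0.8623 = 4.3115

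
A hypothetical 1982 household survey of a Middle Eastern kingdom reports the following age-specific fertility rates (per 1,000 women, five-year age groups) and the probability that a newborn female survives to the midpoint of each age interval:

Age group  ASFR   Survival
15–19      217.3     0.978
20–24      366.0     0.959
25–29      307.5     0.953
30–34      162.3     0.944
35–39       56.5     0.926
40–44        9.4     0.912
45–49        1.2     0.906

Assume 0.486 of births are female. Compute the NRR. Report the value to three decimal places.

Proportion female at birth = 0.486.
Each age group contributes 5 × ASFR × survival:
  15–19: 5 × 217.3/1000 × 0.978 = 1.06260
  20–24: 5 × 366.0/1000 × 0.959 = 1.75497
  25–29: 5 × 307.5/1000 × 0.953 = 1.46524
  30–34: 5 × 162.3/1000 × 0.944 = 0.76606
  35–39: 5 × 56.5/1000 × 0.926 = 0.26160
  40–44: 5 × 9.4/1000 × 0.912 = 0.04286
  45–49: 5 × 1.2/1000 × 0.906 = 0.00544
Sum = 5.35877
NRR = 0.486 × 5.35877 = 2.60436
An NRR exceeding 1 indicates intrinsic growth under these rates.

2.604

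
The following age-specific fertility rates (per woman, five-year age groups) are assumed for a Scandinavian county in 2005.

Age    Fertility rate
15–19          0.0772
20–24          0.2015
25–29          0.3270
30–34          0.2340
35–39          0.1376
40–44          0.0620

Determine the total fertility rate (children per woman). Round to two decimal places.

5.20

Sum of ASFRs = 0.0772 + 0.2015 + 0.3270 + 0.2340 + 0.1376 + 0.0620 = 1.0393
TFR = 5 × 1.0393 = 5.1965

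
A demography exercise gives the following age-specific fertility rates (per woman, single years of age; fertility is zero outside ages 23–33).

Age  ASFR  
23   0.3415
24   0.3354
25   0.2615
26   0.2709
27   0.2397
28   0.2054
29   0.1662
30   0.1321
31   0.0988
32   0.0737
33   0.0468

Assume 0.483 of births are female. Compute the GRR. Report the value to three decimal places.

1.049

Proportion female at birth = 0.483.
Sum of ASFRs = 0.3415 + 0.3354 + 0.2615 + 0.2709 + 0.2397 + 0.2054 + 0.1662 + 0.1321 + 0.0988 + 0.0737 + 0.0468 = 2.1720
TFR = 2.172
GRR = 0.483 × 2.172 = 1.04908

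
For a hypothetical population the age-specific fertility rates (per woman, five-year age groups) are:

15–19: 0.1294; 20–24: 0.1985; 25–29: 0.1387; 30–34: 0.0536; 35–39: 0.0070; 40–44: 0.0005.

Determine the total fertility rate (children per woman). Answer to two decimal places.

2.64

Sum of ASFRs = 0.1294 + 0.1985 + 0.1387 + 0.0536 + 0.0070 + 0.0005 = 0.5277
TFR = 5 × 0.5277 = 2.6385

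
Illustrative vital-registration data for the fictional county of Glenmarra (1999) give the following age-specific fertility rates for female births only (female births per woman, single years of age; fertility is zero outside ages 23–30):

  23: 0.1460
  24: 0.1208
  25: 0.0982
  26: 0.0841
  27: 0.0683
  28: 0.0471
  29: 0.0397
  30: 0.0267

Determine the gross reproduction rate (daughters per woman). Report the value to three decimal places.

Sum of female ASFRs = 0.1460 + 0.1208 + 0.0982 + 0.0841 + 0.0683 + 0.0471 + 0.0397 + 0.0267 = 0.6309
GRR = 0.6309

0.631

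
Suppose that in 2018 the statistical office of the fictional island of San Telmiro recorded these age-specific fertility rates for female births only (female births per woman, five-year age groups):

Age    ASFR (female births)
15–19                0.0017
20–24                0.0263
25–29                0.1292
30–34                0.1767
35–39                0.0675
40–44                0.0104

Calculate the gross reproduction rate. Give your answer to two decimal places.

2.06

Sum of female ASFRs = 0.0017 + 0.0263 + 0.1292 + 0.1767 + 0.0675 + 0.0104 = 0.4118
GRR = 5 × 0.4118 = 2.059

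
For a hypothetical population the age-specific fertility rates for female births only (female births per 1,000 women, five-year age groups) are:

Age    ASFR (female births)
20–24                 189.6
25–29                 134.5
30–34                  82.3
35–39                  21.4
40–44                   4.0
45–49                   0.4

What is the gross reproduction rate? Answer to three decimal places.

2.161

Sum of female ASFRs = 189.6 + 134.5 + 82.3 + 21.4 + 4.0 + 0.4 = 432.2
GRR = 5 × 432.2 / 1000 = 2.161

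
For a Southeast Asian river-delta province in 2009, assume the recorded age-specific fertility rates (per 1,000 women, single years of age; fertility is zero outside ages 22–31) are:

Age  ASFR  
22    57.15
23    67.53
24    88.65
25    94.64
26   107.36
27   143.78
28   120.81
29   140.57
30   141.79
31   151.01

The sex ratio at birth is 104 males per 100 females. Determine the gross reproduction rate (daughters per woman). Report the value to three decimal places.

0.546

Proportion female at birth = 100 / (100 + 104) = 0.49020.
Sum of ASFRs = 57.15 + 67.53 + 88.65 + 94.64 + 107.36 + 143.78 + 120.81 + 140.57 + 141.79 + 151.01 = 1113.29
TFR = 1113.29 / 1000 = 1.11329
GRR = 0.49020 × 1.11329 = 0.54573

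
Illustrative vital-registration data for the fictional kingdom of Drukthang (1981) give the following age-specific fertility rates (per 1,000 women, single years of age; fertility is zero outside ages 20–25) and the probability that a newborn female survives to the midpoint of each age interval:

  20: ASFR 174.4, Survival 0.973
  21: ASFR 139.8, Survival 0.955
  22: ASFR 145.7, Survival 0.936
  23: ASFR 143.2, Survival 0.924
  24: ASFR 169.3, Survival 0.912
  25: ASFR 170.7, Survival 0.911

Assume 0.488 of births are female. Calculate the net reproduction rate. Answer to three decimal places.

0.430

Proportion female at birth = 0.488.
Weighting each age-specific rate by interval width and survival:
  20: 1 × 174.4/1000 × 0.973 = 0.16969
  21: 1 × 139.8/1000 × 0.955 = 0.13351
  22: 1 × 145.7/1000 × 0.936 = 0.13638
  23: 1 × 143.2/1000 × 0.924 = 0.13232
  24: 1 × 169.3/1000 × 0.912 = 0.15440
  25: 1 × 170.7/1000 × 0.911 = 0.15551
Sum = 0.88181
NRR = 0.488 × 0.88181 = 0.43032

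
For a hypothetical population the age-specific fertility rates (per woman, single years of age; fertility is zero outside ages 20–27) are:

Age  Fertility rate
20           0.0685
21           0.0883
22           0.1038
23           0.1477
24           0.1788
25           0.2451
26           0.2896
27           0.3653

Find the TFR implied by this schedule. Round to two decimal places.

1.49

Sum of ASFRs = 0.0685 + 0.0883 + 0.1038 + 0.1477 + 0.1788 + 0.2451 + 0.2896 + 0.3653 = 1.4871
TFR = 1.4871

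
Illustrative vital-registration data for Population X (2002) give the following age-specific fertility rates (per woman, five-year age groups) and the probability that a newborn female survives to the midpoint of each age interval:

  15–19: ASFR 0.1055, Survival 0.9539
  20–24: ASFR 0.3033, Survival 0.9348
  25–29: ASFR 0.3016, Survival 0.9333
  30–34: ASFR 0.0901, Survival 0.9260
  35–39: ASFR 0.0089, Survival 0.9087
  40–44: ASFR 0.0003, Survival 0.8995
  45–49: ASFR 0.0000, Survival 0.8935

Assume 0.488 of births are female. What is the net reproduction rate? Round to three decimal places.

1.848

Proportion female at birth = 0.488.
Weighting each age-specific rate by interval width and survival:
  15–19: 5 × 0.1055 × 0.9539 = 0.50318
  20–24: 5 × 0.3033 × 0.9348 = 1.41762
  25–29: 5 × 0.3016 × 0.9333 = 1.40742
  30–34: 5 × 0.0901 × 0.9260 = 0.41716
  35–39: 5 × 0.0089 × 0.9087 = 0.04044
  40–44: 5 × 0.0003 × 0.8995 = 0.00135
  45–49: 5 × 0.0000 × 0.8935 = 0.00000
Sum = 3.78717
NRR = 0.488 × 3.78717 = 1.84814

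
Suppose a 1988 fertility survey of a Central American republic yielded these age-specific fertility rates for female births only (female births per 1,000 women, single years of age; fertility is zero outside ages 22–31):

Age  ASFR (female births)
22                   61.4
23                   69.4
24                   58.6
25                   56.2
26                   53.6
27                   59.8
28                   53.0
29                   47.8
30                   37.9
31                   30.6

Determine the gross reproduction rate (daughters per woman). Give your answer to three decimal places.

0.528

Sum of female ASFRs = 61.4 + 69.4 + 58.6 + 56.2 + 53.6 + 59.8 + 53.0 + 47.8 + 37.9 + 30.6 = 528.3
GRR = 528.3 / 1000 = 0.5283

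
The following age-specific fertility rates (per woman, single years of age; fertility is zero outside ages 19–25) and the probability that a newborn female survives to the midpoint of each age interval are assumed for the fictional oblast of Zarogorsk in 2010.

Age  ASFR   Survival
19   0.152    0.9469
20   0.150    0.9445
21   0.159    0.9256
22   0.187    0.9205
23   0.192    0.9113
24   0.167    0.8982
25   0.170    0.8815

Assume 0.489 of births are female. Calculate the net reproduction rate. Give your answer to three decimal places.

0.528

Proportion female at birth = 0.489.
Each age group contributes 1 × ASFR × survival:
  19: 1 × 0.152 × 0.9469 = 0.14393
  20: 1 × 0.150 × 0.9445 = 0.14168
  21: 1 × 0.159 × 0.9256 = 0.14717
  22: 1 × 0.187 × 0.9205 = 0.17213
  23: 1 × 0.192 × 0.9113 = 0.17497
  24: 1 × 0.167 × 0.8982 = 0.15000
  25: 1 × 0.170 × 0.8815 = 0.14986
Sum = 1.07974
NRR = 0.489 × 1.07974 = 0.52799
With NRR below 1 the population is below replacement fertility.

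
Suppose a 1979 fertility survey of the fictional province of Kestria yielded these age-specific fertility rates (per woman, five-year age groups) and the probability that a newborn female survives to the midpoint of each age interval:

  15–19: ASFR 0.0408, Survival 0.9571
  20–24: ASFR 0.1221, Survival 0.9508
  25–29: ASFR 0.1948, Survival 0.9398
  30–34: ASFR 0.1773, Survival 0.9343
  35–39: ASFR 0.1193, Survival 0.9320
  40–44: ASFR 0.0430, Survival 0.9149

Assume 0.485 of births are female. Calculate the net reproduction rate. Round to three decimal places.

Proportion female at birth = 0.485.
Weighting each age-specific rate by interval width and survival:
  15–19: 5 × 0.0408 × 0.9571 = 0.19525
  20–24: 5 × 0.1221 × 0.9508 = 0.58046
  25–29: 5 × 0.1948 × 0.9398 = 0.91537
  30–34: 5 × 0.1773 × 0.9343 = 0.82826
  35–39: 5 × 0.1193 × 0.9320 = 0.55594
  40–44: 5 × 0.0430 × 0.9149 = 0.19670
Sum = 3.27198
NRR = 0.485 × 3.27198 = 1.58691

1.587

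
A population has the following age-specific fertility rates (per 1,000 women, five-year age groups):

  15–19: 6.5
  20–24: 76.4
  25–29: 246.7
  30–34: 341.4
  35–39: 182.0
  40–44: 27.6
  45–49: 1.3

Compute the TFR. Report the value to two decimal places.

4.41

Sum of ASFRs = 6.5 + 76.4 + 246.7 + 341.4 + 182.0 + 27.6 + 1.3 = 881.9
TFR = 5 × 881.9 / 1000 = 4.4095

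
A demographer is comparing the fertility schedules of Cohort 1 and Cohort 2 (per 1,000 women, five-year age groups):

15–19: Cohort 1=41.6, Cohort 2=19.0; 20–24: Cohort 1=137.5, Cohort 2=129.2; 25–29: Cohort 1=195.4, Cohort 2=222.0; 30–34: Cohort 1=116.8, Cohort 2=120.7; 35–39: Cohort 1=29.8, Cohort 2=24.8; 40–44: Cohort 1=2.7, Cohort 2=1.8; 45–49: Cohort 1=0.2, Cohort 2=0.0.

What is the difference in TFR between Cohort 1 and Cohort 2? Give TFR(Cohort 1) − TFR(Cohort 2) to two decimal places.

0.03

Cohort 1:
  Sum of ASFRs = 41.6 + 137.5 + 195.4 + 116.8 + 29.8 + 2.7 + 0.2 = 524.0
  TFR = 5 × 524.0 / 1000 = 2.62
Cohort 2:
  Sum of ASFRs = 19.0 + 129.2 + 222.0 + 120.7 + 24.8 + 1.8 + 0.0 = 517.5
  TFR = 5 × 517.5 / 1000 = 2.5875
Difference = 2.62 − 2.5875 = 0.0325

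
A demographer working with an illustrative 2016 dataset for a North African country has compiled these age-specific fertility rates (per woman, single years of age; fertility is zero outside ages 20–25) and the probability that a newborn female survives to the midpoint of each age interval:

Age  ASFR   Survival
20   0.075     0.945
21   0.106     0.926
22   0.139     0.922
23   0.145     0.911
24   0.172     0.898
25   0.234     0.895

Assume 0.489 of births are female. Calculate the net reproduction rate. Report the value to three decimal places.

Proportion female at birth = 0.489.
Weighting each age-specific rate by interval width and survival:
  20: 1 × 0.075 × 0.945 = 0.07088
  21: 1 × 0.106 × 0.926 = 0.09816
  22: 1 × 0.139 × 0.922 = 0.12816
  23: 1 × 0.145 × 0.911 = 0.13210
  24: 1 × 0.172 × 0.898 = 0.15446
  25: 1 × 0.234 × 0.895 = 0.20943
Sum = 0.79319
NRR = 0.489 × 0.79319 = 0.38787

0.388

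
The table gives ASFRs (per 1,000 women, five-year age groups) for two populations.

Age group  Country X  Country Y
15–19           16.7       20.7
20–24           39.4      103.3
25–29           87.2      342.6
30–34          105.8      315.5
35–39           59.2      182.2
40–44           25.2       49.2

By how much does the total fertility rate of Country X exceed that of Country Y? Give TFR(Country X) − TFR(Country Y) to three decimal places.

Country X:
  Sum of ASFRs = 16.7 + 39.4 + 87.2 + 105.8 + 59.2 + 25.2 = 333.5
  TFR = 5 × 333.5 / 1000 = 1.6675
Country Y:
  Sum of ASFRs = 20.7 + 103.3 + 342.6 + 315.5 + 182.2 + 49.2 = 1013.5
  TFR = 5 × 1013.5 / 1000 = 5.0675
Difference = 1.6675 − 5.0675 = -3.4

-3.400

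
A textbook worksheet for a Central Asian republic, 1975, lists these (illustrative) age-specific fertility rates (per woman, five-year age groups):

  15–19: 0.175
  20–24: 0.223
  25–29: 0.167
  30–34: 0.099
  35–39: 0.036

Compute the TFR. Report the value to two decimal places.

3.50

Sum of ASFRs = 0.175 + 0.223 + 0.167 + 0.099 + 0.036 = 0.700
TFR = 5 × 0.700 = 3.5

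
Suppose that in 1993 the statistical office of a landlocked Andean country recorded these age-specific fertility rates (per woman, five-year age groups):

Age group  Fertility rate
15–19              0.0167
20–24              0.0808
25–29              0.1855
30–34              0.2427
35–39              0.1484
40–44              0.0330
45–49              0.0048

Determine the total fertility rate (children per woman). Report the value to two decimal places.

Sum of ASFRs = 0.0167 + 0.0808 + 0.1855 + 0.2427 + 0.1484 + 0.0330 + 0.0048 = 0.7119
TFR = 5 × 0.7119 = 3.5595

3.56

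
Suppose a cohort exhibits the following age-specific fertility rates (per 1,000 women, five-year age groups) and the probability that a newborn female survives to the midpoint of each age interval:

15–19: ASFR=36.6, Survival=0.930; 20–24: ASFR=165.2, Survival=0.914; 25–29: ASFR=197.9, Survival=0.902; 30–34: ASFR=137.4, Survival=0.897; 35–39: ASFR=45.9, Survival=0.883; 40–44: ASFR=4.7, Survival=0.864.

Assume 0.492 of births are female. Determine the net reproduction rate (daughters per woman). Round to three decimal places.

1.307

Proportion female at birth = 0.492.
Each age group contributes 5 × ASFR × survival:
  15–19: 5 × 36.6/1000 × 0.930 = 0.17019
  20–24: 5 × 165.2/1000 × 0.914 = 0.75496
  25–29: 5 × 197.9/1000 × 0.902 = 0.89253
  30–34: 5 × 137.4/1000 × 0.897 = 0.61624
  35–39: 5 × 45.9/1000 × 0.883 = 0.20265
  40–44: 5 × 4.7/1000 × 0.864 = 0.02030
Sum = 2.65687
NRR = 0.492 × 2.65687 = 1.30718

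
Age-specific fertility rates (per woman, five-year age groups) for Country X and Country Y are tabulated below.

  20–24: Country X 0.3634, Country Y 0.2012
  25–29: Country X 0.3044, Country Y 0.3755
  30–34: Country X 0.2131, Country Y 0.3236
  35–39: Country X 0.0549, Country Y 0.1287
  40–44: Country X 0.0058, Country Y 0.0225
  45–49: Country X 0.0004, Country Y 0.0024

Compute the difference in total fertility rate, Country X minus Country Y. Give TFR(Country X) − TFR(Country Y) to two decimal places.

-0.56

Country X:
  Sum of ASFRs = 0.3634 + 0.3044 + 0.2131 + 0.0549 + 0.0058 + 0.0004 = 0.9420
  TFR = 5 × 0.9420 = 4.71
Country Y:
  Sum of ASFRs = 0.2012 + 0.3755 + 0.3236 + 0.1287 + 0.0225 + 0.0024 = 1.0539
  TFR = 5 × 1.0539 = 5.2695
Difference = 4.71 − 5.2695 = -0.5595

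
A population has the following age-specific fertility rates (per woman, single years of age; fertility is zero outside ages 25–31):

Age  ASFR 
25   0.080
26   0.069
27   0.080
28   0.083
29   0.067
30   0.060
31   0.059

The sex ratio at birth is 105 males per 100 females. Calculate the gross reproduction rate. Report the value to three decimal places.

0.243

Proportion female at birth = 100 / (100 + 105) = 0.48780.
Sum of ASFRs = 0.080 + 0.069 + 0.080 + 0.083 + 0.067 + 0.060 + 0.059 = 0.498
TFR = 0.498
GRR = 0.48780 × 0.498 = 0.24292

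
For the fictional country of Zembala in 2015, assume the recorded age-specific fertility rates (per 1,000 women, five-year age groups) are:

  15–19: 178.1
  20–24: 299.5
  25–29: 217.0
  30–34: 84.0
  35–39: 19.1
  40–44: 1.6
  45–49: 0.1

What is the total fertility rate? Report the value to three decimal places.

3.997

Sum of ASFRs = 178.1 + 299.5 + 217.0 + 84.0 + 19.1 + 1.6 + 0.1 = 799.4
TFR = 5 × 799.4 / 1000 = 3.997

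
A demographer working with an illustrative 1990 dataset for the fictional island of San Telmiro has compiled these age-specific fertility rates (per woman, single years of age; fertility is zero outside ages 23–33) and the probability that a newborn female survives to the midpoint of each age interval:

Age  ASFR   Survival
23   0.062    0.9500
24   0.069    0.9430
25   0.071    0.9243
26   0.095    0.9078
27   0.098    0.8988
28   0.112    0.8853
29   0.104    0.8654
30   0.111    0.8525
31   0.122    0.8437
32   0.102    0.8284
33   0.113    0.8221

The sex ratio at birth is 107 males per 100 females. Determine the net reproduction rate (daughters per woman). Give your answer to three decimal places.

Proportion female at birth = 100 / (100 + 107) = 0.48309.
Weighting each age-specific rate by interval width and survival:
  23: 1 × 0.062 × 0.9500 = 0.05890
  24: 1 × 0.069 × 0.9430 = 0.06507
  25: 1 × 0.071 × 0.9243 = 0.06563
  26: 1 × 0.095 × 0.9078 = 0.08624
  27: 1 × 0.098 × 0.8988 = 0.08808
  28: 1 × 0.112 × 0.8853 = 0.09915
  29: 1 × 0.104 × 0.8654 = 0.09000
  30: 1 × 0.111 × 0.8525 = 0.09463
  31: 1 × 0.122 × 0.8437 = 0.10293
  32: 1 × 0.102 × 0.8284 = 0.08450
  33: 1 × 0.113 × 0.8221 = 0.09290
Sum = 0.92803
NRR = 0.48309 × 0.92803 = 0.44832
With NRR below 1 the population is below replacement fertility.

0.448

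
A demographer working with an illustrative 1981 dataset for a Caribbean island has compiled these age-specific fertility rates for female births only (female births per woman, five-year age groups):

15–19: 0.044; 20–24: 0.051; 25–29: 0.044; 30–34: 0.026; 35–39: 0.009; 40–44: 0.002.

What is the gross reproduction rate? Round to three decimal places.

Sum of female ASFRs = 0.044 + 0.051 + 0.044 + 0.026 + 0.009 + 0.002 = 0.176
GRR = 5 × 0.176 = 0.88

0.880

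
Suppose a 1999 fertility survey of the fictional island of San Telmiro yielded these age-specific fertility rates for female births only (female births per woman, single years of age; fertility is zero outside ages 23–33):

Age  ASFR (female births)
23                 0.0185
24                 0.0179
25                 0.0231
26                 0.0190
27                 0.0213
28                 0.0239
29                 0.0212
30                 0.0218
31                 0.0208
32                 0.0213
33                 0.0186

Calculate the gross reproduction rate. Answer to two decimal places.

0.23

Sum of female ASFRs = 0.0185 + 0.0179 + 0.0231 + 0.0190 + 0.0213 + 0.0239 + 0.0212 + 0.0218 + 0.0208 + 0.0213 + 0.0186 = 0.2274
GRR = 0.2274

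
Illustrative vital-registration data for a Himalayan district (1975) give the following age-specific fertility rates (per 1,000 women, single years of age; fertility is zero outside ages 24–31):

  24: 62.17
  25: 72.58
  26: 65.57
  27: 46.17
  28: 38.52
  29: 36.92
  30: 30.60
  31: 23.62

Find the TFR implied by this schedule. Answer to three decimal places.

0.376

Sum of ASFRs = 62.17 + 72.58 + 65.57 + 46.17 + 38.52 + 36.92 + 30.60 + 23.62 = 376.15
TFR = 376.15 / 1000 = 0.37615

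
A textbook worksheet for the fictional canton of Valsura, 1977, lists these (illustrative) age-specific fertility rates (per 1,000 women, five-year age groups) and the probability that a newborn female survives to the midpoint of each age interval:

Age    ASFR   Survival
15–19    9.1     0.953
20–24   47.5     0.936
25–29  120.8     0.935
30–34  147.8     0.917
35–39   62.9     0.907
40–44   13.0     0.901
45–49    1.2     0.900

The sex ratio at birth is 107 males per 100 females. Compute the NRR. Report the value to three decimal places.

Proportion female at birth = 100 / (100 + 107) = 0.48309.
Per-age-group product (5 × ASFR × survival probability):
  15–19: 5 × 9.1/1000 × 0.953 = 0.04336
  20–24: 5 × 47.5/1000 × 0.936 = 0.22230
  25–29: 5 × 120.8/1000 × 0.935 = 0.56474
  30–34: 5 × 147.8/1000 × 0.917 = 0.67766
  35–39: 5 × 62.9/1000 × 0.907 = 0.28525
  40–44: 5 × 13.0/1000 × 0.901 = 0.05857
  45–49: 5 × 1.2/1000 × 0.900 = 0.00540
Sum = 1.85728
NRR = 0.48309 × 1.85728 = 0.89723

0.897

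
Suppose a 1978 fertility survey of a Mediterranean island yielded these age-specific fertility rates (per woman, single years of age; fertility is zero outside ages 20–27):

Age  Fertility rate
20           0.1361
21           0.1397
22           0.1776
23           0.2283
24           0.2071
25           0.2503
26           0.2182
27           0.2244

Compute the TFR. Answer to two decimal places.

1.58

Sum of ASFRs = 0.1361 + 0.1397 + 0.1776 + 0.2283 + 0.2071 + 0.2503 + 0.2182 + 0.2244 = 1.5817
TFR = 1.5817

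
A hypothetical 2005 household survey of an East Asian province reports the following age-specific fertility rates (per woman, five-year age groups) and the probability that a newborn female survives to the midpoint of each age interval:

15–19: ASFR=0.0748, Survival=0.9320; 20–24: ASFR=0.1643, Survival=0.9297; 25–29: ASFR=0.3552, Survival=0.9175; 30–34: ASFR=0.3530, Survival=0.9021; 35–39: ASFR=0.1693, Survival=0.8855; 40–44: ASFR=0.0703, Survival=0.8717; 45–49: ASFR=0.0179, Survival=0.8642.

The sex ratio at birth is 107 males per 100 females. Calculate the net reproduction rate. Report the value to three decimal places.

Proportion female at birth = 100 / (100 + 107) = 0.48309.
Survival-weighted fertility by age (5·fₓ·Sₓ):
  15–19: 5 × 0.0748 × 0.9320 = 0.34857
  20–24: 5 × 0.1643 × 0.9297 = 0.76375
  25–29: 5 × 0.3552 × 0.9175 = 1.62948
  30–34: 5 × 0.3530 × 0.9021 = 1.59221
  35–39: 5 × 0.1693 × 0.8855 = 0.74958
  40–44: 5 × 0.0703 × 0.8717 = 0.30640
  45–49: 5 × 0.0179 × 0.8642 = 0.07735
Sum = 5.46734
NRR = 0.48309 × 5.46734 = 2.64122

2.641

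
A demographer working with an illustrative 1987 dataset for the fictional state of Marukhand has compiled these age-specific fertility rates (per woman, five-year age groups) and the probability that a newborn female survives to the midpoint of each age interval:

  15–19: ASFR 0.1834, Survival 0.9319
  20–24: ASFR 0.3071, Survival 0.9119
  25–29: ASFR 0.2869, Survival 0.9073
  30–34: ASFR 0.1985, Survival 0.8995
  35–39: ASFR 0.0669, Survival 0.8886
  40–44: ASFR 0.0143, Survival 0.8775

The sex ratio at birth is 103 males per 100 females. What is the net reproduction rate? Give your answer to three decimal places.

2.369

Proportion female at birth = 100 / (100 + 103) = 0.49261.
Per-age-group product (5 × ASFR × survival probability):
  15–19: 5 × 0.1834 × 0.9319 = 0.85455
  20–24: 5 × 0.3071 × 0.9119 = 1.40022
  25–29: 5 × 0.2869 × 0.9073 = 1.30152
  30–34: 5 × 0.1985 × 0.8995 = 0.89275
  35–39: 5 × 0.0669 × 0.8886 = 0.29724
  40–44: 5 × 0.0143 × 0.8775 = 0.06274
Sum = 4.80902
NRR = 0.49261 × 4.80902 = 2.36897
An NRR exceeding 1 indicates intrinsic growth under these rates.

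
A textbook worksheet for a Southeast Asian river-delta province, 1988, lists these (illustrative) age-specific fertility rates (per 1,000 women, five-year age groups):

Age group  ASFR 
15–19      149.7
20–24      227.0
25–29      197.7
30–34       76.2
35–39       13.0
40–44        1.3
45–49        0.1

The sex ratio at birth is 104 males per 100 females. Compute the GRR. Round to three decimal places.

1.630

Proportion female at birth = 100 / (100 + 104) = 0.49020.
Sum of ASFRs = 149.7 + 227.0 + 197.7 + 76.2 + 13.0 + 1.3 + 0.1 = 665.0
TFR = 5 × 665.0 / 1000 = 3.325
GRR = 0.49020 × 3.325 = 1.62992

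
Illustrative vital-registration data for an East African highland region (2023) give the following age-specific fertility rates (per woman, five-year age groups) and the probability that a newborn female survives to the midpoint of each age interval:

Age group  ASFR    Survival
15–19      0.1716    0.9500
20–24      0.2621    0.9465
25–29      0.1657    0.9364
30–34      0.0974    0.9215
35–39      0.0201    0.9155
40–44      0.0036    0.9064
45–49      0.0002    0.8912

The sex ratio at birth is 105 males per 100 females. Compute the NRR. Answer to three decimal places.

Proportion female at birth = 100 / (100 + 105) = 0.48780.
Weighting each age-specific rate by interval width and survival:
  15–19: 5 × 0.1716 × 0.9500 = 0.81510
  20–24: 5 × 0.2621 × 0.9465 = 1.24039
  25–29: 5 × 0.1657 × 0.9364 = 0.77581
  30–34: 5 × 0.0974 × 0.9215 = 0.44877
  35–39: 5 × 0.0201 × 0.9155 = 0.09201
  40–44: 5 × 0.0036 × 0.9064 = 0.01632
  45–49: 5 × 0.0002 × 0.8912 = 0.00089
Sum = 3.38929
NRR = 0.48780 × 3.38929 = 1.65330

1.653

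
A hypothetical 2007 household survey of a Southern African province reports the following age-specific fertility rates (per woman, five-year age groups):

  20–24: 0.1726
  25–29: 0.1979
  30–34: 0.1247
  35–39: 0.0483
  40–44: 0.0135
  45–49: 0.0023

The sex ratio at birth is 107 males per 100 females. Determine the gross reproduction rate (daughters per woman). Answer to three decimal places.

Proportion female at birth = 100 / (100 + 107) = 0.48309.
Sum of ASFRs = 0.1726 + 0.1979 + 0.1247 + 0.0483 + 0.0135 + 0.0023 = 0.5593
TFR = 5 × 0.5593 = 2.7965
GRR = 0.48309 × 2.7965 = 1.35096

1.351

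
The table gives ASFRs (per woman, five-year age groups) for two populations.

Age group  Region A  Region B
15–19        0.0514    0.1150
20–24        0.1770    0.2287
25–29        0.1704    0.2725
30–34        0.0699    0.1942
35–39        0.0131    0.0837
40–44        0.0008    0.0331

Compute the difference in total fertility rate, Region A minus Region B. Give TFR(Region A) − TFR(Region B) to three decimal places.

Region A:
  Sum of ASFRs = 0.0514 + 0.1770 + 0.1704 + 0.0699 + 0.0131 + 0.0008 = 0.4826
  TFR = 5 × 0.4826 = 2.413
Region B:
  Sum of ASFRs = 0.1150 + 0.2287 + 0.2725 + 0.1942 + 0.0837 + 0.0331 = 0.9272
  TFR = 5 × 0.9272 = 4.636
Difference = 2.413 − 4.636 = -2.223

-2.223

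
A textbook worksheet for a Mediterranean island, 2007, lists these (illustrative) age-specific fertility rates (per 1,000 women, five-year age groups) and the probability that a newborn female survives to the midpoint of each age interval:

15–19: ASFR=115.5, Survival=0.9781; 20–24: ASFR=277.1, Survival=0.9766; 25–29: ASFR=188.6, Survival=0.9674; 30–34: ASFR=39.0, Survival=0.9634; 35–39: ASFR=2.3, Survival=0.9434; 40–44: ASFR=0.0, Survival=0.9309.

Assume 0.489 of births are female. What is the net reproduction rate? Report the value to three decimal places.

1.481

Proportion female at birth = 0.489.
Survival-weighted fertility by age (5·fₓ·Sₓ):
  15–19: 5 × 115.5/1000 × 0.9781 = 0.56485
  20–24: 5 × 277.1/1000 × 0.9766 = 1.35308
  25–29: 5 × 188.6/1000 × 0.9674 = 0.91226
  30–34: 5 × 39.0/1000 × 0.9634 = 0.18786
  35–39: 5 × 2.3/1000 × 0.9434 = 0.01085
  40–44: 5 × 0.0/1000 × 0.9309 = 0.00000
Sum = 3.02890
NRR = 0.489 × 3.02890 = 1.48113
With NRR above 1 the population is above replacement fertility.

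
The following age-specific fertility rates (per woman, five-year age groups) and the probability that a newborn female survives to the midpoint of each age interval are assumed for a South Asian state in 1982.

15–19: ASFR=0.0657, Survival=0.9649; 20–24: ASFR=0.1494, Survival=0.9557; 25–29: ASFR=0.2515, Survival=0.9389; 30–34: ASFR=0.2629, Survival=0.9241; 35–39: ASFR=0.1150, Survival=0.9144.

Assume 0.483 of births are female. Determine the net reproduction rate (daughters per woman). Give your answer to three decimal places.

Proportion female at birth = 0.483.
Survival-weighted fertility by age (5·fₓ·Sₓ):
  15–19: 5 × 0.0657 × 0.9649 = 0.31697
  20–24: 5 × 0.1494 × 0.9557 = 0.71391
  25–29: 5 × 0.2515 × 0.9389 = 1.18067
  30–34: 5 × 0.2629 × 0.9241 = 1.21473
  35–39: 5 × 0.1150 × 0.9144 = 0.52578
Sum = 3.95206
NRR = 0.483 × 3.95206 = 1.90884
With NRR above 1 the population is above replacement fertility.

1.909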